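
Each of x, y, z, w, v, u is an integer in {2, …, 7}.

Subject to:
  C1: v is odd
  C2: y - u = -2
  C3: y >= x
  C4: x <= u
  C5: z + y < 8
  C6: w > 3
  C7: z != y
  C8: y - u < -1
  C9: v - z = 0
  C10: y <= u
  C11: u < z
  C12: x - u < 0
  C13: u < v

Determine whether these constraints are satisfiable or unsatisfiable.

Setting (x, y, z, w, v, u) = (2, 2, 5, 5, 5, 4) satisfies everything: constraint 2: y - u = -2; constraint 5: z + y = 7, and the others follow.

Satisfiable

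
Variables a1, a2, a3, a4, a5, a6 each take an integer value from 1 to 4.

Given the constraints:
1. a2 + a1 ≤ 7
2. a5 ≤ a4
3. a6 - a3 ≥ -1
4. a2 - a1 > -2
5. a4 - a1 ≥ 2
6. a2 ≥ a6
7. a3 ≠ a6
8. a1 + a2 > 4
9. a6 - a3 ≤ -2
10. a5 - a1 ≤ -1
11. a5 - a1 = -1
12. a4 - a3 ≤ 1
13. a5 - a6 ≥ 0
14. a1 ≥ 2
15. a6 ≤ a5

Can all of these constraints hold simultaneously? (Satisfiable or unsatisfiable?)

Unsatisfiable

Constraints 3, 5, 10, 12, and 13 give a4 − a1 ≥ 2, a1 − a5 ≥ 1, a5 − a6 ≥ 0, a6 − a3 ≥ -1, a3 − a4 ≥ -1.
Adding all 5 inequalities: the left sides telescope to 0, and the right sides sum to 2 + 1 + 0 + (-1) + (-1) = 1. So 0 ≥ 1, which is false.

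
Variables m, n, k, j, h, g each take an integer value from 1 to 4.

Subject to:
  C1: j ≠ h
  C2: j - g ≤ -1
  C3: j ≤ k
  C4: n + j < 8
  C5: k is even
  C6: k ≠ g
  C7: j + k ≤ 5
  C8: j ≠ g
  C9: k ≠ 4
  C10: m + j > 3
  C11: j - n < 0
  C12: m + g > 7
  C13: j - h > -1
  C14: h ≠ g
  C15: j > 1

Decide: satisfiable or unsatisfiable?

Satisfiable

The assignment m = 4, n = 4, k = 2, j = 2, h = 1, g = 4 works:
  constraint 2 holds since j - g = -2.
  constraint 4 holds since n + j = 6.
  constraint 7 holds since j + k = 4.
The rest check out directly.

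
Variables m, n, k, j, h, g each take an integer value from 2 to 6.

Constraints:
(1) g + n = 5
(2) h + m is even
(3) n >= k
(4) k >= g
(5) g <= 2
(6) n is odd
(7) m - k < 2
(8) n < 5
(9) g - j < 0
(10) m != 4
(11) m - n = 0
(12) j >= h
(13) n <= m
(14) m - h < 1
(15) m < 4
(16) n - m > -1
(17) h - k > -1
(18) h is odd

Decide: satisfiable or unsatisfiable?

Setting (m, n, k, j, h, g) = (3, 3, 2, 5, 3, 2) satisfies everything: constraint 1: g + n = 5; constraint 7: m - k = 1, and the others follow.

Satisfiable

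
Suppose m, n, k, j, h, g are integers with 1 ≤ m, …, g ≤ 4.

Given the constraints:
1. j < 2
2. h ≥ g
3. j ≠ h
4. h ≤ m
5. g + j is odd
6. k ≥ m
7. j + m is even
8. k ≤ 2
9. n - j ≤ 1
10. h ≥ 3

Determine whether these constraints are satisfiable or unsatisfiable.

Unsatisfiable

From constraints 4 and 10: m ≥ h and h ≥ 3, so m ≥ 3. From constraints 6 and 8: m ≤ k and k ≤ 2, so m ≤ 2. But 2 < 3, so no value of m works.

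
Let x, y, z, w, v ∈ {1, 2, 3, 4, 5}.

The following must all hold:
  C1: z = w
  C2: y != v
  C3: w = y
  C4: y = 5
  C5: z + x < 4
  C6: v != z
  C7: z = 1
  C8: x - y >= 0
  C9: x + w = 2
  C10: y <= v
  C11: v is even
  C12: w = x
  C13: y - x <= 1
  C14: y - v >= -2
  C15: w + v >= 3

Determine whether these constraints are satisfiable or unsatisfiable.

Constraint 7 fixes z = 1 and constraint 4 fixes y = 5. Constraints 1 and 3 give z = w = y, so z = y. But 1 ≠ 5 — contradiction.

Unsatisfiable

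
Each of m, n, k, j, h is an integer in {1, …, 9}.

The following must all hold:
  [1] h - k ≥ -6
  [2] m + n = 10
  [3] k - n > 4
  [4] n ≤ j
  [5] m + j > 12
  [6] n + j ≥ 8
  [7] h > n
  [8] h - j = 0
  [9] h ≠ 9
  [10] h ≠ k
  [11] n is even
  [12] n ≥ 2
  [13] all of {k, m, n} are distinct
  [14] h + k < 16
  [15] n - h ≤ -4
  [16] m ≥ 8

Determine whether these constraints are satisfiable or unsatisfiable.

Take m = 8, n = 2, k = 9, j = 6, h = 6. Then constraint 1: h - k = -3; constraint 2: m + n = 10, and every other listed constraint is also met.

Satisfiable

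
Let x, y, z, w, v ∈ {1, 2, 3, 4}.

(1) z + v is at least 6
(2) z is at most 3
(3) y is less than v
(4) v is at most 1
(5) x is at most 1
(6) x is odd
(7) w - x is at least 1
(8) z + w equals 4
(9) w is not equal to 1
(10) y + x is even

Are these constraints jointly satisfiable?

Unsatisfiable

From constraint 2: z ≤ 3. From constraint 4: v ≤ 1. Hence z + v ≤ 4. But constraint 1 requires z + v ≥ 6, and 6 > 4. Contradiction.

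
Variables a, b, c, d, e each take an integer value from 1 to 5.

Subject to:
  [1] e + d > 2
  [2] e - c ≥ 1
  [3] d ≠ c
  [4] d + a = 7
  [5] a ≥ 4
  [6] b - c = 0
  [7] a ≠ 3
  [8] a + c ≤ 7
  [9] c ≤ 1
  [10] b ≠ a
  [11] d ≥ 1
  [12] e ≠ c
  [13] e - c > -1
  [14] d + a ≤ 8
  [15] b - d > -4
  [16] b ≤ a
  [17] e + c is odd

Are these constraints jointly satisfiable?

Satisfiable

Take a = 5, b = 1, c = 1, d = 2, e = 2. Then constraint 1: e + d = 4; constraint 2: e - c = 1; constraint 4: d + a = 7, and every other listed constraint is also met.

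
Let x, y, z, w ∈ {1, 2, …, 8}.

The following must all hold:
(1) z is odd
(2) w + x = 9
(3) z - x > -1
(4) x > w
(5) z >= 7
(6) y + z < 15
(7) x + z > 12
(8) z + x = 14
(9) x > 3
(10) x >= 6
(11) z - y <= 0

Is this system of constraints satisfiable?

Satisfiable

One satisfying assignment is x = 7, y = 7, z = 7, w = 2.
For the less obvious constraints — constraint 2: w + x = 9; constraint 3: z - x = 0 — and the others hold by inspection.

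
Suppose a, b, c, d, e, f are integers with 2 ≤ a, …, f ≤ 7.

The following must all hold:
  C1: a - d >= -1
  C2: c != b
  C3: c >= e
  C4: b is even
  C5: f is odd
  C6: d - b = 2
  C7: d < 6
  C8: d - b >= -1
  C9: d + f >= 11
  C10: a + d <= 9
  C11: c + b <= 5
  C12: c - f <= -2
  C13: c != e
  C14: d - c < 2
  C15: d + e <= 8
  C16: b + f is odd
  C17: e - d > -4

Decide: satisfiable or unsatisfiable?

One satisfying assignment is a = 4, b = 2, c = 3, d = 4, e = 2, f = 7.
For the less obvious constraints — constraint 1: a - d = 0; constraint 6: d - b = 2; constraint 8: d - b = 2 — and the others hold by inspection.

Satisfiable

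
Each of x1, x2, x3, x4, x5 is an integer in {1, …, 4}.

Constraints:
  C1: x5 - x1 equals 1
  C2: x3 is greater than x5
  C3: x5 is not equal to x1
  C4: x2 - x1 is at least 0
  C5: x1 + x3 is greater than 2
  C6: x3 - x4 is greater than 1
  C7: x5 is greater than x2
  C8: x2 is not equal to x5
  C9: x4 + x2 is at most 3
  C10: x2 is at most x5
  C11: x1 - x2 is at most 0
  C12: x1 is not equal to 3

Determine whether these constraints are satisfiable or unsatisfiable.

Satisfiable

Try x1 = 1, x2 = 1, x3 = 4, x4 = 1, x5 = 2.
Check constraint 1: x5 - x1 = 1; constraint 4: x2 - x1 = 0. The remaining constraints are straightforward to verify.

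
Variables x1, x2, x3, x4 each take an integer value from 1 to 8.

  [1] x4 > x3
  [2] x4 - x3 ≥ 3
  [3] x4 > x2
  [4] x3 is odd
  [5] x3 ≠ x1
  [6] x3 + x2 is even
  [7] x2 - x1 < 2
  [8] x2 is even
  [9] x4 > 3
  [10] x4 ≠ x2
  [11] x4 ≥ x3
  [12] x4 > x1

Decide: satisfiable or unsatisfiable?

Constraint 4 makes x3 odd and constraint 8 makes x2 even, so x3 + x2 must be odd. Constraint 6 says x3 + x2 is even — contradiction.

Unsatisfiable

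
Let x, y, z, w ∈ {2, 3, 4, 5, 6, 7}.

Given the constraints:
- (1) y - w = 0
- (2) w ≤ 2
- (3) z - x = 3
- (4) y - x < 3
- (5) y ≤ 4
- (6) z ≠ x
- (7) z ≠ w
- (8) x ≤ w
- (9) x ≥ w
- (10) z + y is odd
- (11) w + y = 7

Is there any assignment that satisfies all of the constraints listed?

From constraint 2: w ≤ 2. From constraint 5: y ≤ 4. Hence w + y ≤ 6. But constraint 11 requires w + y = 7, and 7 > 6. Contradiction.

Unsatisfiable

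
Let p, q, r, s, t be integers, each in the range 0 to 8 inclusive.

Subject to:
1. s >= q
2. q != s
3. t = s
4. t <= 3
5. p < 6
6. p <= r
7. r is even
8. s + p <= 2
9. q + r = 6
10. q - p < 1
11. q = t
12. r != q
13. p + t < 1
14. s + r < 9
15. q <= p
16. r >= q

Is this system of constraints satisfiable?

Unsatisfiable

From constraints 3 and 11, q = t = s, so q = s. But constraint 2 says q ≠ s. Contradiction.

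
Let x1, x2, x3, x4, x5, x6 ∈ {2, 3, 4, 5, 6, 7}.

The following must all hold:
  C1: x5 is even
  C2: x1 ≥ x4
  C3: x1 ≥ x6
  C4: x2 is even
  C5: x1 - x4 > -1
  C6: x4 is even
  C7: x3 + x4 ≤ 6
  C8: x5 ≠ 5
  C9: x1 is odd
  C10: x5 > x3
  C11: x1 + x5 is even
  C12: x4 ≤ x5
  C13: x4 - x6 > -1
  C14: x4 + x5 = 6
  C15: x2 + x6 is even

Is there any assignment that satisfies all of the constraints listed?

Unsatisfiable

Constraint 9 makes x1 odd and constraint 1 makes x5 even, so x1 + x5 must be odd. Constraint 11 says x1 + x5 is even — contradiction.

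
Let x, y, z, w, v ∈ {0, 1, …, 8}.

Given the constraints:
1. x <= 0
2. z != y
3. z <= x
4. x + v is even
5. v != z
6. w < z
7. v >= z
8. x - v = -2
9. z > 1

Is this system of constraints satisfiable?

Unsatisfiable

From constraint 9: z ≥ 2. From constraints 1 and 3: z ≤ x and x ≤ 0, so z ≤ 0. But 0 < 2, so no value of z works.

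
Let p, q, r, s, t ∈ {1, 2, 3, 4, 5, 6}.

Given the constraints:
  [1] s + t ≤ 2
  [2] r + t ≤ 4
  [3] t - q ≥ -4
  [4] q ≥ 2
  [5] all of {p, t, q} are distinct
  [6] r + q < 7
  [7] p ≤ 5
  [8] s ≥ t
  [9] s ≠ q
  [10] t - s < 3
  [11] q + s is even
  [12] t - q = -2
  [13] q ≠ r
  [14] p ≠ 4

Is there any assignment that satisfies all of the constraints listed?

Satisfiable

The assignment p = 2, q = 3, r = 2, s = 1, t = 1 works:
  constraint 1 holds since s + t = 2.
  constraint 2 holds since r + t = 3.
The rest check out directly.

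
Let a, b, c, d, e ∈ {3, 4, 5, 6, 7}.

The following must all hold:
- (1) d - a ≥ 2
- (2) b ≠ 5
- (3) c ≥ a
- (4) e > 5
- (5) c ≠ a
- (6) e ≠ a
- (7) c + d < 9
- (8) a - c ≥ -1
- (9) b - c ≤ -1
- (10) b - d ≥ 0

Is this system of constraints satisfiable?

Unsatisfiable

Constraints 1, 8, 9, and 10 give d − a ≥ 2, a − c ≥ -1, c − b ≥ 1, b − d ≥ 0.
Adding all 4 inequalities: the left sides telescope to 0, and the right sides sum to 2 + (-1) + 1 + 0 = 2. So 0 ≥ 2, which is false.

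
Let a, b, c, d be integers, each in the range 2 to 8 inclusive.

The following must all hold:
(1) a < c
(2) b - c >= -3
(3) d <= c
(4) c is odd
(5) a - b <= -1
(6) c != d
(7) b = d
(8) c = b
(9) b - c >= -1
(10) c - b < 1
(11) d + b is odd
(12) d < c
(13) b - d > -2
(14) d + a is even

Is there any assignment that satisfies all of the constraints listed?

From constraints 7 and 8, c = b = d, so c = d. But constraint 6 says c ≠ d. Contradiction.

Unsatisfiable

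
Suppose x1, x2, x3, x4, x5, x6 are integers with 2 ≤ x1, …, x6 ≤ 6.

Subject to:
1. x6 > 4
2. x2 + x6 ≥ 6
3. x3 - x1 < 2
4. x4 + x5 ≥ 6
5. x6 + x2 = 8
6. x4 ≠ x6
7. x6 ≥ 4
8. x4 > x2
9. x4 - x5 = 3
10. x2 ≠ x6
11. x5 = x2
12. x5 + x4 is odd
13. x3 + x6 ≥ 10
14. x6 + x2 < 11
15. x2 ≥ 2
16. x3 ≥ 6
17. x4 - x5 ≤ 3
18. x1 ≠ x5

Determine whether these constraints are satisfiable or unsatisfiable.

Satisfiable

Setting (x1, x2, x3, x4, x5, x6) = (5, 3, 6, 6, 3, 5) satisfies everything: constraint 2: x2 + x6 = 8; constraint 3: x3 - x1 = 1, and the others follow.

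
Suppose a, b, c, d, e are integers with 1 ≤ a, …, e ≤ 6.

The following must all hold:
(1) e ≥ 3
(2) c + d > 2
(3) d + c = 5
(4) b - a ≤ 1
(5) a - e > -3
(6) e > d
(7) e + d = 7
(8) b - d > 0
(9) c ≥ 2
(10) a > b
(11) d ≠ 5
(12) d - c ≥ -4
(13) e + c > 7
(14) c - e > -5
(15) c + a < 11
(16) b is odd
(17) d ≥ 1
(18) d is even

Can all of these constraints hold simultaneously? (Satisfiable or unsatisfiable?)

The assignment a = 5, b = 3, c = 3, d = 2, e = 5 works:
  constraint 2 holds since c + d = 5.
  constraint 3 holds since d + c = 5.
The rest check out directly.

Satisfiable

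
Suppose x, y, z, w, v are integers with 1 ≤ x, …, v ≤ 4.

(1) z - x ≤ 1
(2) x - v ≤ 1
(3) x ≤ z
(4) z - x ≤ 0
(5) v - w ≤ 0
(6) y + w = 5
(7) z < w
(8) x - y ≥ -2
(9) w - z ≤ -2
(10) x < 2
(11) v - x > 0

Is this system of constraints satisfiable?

Unsatisfiable

Constraints 2, 4, 5, and 9 give z − w ≥ 2, w − v ≥ 0, v − x ≥ -1, x − z ≥ 0.
Adding all 4 inequalities: the left sides telescope to 0, and the right sides sum to 2 + 0 + (-1) + 0 = 1. So 0 ≥ 1, which is false.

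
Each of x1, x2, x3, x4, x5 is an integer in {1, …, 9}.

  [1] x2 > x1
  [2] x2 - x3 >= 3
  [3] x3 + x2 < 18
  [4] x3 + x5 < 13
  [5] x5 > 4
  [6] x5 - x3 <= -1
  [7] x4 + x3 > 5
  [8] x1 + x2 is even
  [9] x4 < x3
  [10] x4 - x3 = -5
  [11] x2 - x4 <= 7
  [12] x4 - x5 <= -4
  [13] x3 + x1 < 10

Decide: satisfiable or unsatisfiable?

Unsatisfiable

Constraints 2, 6, 11, and 12 give x5 − x4 ≥ 4, x4 − x2 ≥ -7, x2 − x3 ≥ 3, x3 − x5 ≥ 1.
Adding all 4 inequalities: the left sides telescope to 0, and the right sides sum to 4 + (-7) + 3 + 1 = 1. So 0 ≥ 1, which is false.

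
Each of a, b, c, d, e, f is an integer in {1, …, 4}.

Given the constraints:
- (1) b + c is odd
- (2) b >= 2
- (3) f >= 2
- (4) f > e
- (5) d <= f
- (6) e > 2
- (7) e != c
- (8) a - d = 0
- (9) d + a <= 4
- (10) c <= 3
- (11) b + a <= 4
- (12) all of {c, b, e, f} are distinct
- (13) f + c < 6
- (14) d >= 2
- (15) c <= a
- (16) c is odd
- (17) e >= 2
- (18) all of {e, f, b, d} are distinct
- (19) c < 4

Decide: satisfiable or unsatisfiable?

Constraints 2, 3, 14, and 17 confine each of e, f, b, d to the 3 values {2, …, 4} (the domain already gives each ≤ 4).
Constraint 18 requires all 4 of them to be distinct, but only 3 values are available — impossible by the pigeonhole principle.

Unsatisfiable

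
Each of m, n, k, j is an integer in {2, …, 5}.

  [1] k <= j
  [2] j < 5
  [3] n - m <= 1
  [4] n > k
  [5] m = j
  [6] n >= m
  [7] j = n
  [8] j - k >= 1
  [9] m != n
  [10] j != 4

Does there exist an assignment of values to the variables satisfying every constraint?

Unsatisfiable

From constraints 5 and 7, m = j = n, so m = n. But constraint 9 says m ≠ n. Contradiction.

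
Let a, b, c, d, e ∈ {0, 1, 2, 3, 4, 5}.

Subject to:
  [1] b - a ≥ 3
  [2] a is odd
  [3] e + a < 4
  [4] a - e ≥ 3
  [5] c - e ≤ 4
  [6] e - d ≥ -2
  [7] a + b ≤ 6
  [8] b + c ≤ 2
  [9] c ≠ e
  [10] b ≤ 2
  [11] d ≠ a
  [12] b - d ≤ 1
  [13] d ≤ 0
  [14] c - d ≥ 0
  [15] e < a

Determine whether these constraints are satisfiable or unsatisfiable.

Unsatisfiable

Constraints 1, 4, 5, 12, and 14 give e − c ≥ -4, c − d ≥ 0, d − b ≥ -1, b − a ≥ 3, a − e ≥ 3.
Adding all 5 inequalities: the left sides telescope to 0, and the right sides sum to (-4) + 0 + (-1) + 3 + 3 = 1. So 0 ≥ 1, which is false.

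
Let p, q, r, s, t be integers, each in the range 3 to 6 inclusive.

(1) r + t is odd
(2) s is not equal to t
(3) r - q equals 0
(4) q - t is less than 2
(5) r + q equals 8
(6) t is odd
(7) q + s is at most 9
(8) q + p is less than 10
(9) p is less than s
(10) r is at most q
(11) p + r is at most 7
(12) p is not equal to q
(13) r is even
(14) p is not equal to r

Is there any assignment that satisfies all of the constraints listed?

Satisfiable

Take p = 3, q = 4, r = 4, s = 4, t = 3. Then constraint 3: r - q = 0; constraint 4: q - t = 1, and every other listed constraint is also met.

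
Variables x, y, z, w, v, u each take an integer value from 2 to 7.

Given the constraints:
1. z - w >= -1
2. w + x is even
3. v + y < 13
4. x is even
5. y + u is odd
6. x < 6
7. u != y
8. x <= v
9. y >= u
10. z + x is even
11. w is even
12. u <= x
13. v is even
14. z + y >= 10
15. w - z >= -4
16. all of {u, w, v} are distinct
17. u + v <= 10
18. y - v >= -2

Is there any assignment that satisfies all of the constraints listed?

Satisfiable

The assignment x = 4, y = 5, z = 6, w = 4, v = 6, u = 2 works:
  constraint 1 holds since z - w = 2.
  constraint 3 holds since v + y = 11.
  constraint 14 holds since z + y = 11.
The rest check out directly.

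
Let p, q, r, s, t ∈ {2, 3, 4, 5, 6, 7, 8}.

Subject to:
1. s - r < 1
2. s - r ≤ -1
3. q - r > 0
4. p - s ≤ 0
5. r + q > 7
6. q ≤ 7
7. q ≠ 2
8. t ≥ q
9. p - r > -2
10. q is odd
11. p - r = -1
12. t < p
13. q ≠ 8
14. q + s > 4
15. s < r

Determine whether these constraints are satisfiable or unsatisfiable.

Constraints 3, 4, 8, 12, and 15 give q ≤ t, t < p, p ≤ s, s < r, r < q. Chaining: q ≤ t < p ≤ s < r < q, which forces q < q — impossible.

Unsatisfiable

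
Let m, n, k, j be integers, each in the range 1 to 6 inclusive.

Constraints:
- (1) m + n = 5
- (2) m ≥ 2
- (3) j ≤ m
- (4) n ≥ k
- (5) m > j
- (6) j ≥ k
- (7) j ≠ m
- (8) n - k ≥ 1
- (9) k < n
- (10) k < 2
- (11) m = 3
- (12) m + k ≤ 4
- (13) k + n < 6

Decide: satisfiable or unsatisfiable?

Try m = 3, n = 2, k = 1, j = 1.
Check constraint 1: m + n = 5; constraint 8: n - k = 1. The remaining constraints are straightforward to verify.

Satisfiable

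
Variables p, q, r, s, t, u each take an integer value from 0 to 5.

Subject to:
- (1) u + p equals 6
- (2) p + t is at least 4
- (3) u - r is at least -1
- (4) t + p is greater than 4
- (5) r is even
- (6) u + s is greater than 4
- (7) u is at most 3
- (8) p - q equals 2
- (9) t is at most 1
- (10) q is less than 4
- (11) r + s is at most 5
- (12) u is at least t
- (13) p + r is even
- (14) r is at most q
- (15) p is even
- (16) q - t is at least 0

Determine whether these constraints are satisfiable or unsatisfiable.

Take p = 4, q = 2, r = 2, s = 3, t = 1, u = 2. Then constraint 1: u + p = 6; constraint 2: p + t = 5, and every other listed constraint is also met.

Satisfiable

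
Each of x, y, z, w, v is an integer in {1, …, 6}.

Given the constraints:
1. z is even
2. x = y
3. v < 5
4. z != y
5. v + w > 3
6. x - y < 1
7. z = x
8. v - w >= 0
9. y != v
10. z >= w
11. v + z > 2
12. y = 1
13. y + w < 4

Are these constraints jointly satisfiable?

Unsatisfiable

From constraints 2 and 7, z = x = y, so z = y. But constraint 4 says z ≠ y. Contradiction.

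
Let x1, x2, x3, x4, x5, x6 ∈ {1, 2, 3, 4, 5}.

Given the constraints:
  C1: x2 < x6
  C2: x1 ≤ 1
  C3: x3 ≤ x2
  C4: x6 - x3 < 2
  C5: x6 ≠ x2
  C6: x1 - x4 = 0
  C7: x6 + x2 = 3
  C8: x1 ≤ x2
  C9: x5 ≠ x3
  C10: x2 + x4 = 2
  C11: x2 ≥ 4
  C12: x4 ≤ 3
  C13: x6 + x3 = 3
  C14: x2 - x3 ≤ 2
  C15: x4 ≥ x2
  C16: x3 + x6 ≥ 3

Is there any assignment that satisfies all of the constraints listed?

From constraints 11 and 15: x4 ≥ x2 and x2 ≥ 4, so x4 ≥ 4. From constraint 12: x4 ≤ 3. But 3 < 4, so no value of x4 works.

Unsatisfiable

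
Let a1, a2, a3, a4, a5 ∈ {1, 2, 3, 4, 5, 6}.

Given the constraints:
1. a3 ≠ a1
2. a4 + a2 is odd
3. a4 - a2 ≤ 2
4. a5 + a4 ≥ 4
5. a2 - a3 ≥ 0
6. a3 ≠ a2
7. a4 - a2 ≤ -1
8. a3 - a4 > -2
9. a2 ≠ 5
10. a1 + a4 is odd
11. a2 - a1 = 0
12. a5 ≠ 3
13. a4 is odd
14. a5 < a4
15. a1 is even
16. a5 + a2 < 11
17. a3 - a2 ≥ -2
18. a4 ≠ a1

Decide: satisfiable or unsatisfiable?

One satisfying assignment is a1 = 6, a2 = 6, a3 = 4, a4 = 5, a5 = 2.
For the less obvious constraints — constraint 3: a4 - a2 = -1; constraint 4: a5 + a4 = 7 — and the others hold by inspection.

Satisfiable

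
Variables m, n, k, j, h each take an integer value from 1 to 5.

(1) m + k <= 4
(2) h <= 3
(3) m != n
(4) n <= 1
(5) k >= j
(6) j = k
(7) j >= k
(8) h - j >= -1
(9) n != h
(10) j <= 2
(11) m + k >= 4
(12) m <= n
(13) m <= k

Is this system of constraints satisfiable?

Unsatisfiable

From constraints 4 and 12: m ≤ n ≤ 1. From constraints 7 and 10: k ≤ j ≤ 2. Hence m + k ≤ 3. But constraint 11 requires m + k ≥ 4, and 4 > 3. Contradiction.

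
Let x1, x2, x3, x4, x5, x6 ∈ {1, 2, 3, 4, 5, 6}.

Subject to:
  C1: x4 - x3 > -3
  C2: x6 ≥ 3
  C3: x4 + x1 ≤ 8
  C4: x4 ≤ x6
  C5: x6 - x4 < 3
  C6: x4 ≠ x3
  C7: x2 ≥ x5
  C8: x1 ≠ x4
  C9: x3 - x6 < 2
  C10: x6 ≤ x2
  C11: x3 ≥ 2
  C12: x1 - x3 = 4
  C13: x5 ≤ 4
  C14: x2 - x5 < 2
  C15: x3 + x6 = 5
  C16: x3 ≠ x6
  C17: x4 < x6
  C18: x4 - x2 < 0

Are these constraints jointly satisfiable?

Satisfiable

Setting (x1, x2, x3, x4, x5, x6) = (6, 4, 2, 1, 3, 3) satisfies everything: constraint 1: x4 - x3 = -1; constraint 3: x4 + x1 = 7, and the others follow.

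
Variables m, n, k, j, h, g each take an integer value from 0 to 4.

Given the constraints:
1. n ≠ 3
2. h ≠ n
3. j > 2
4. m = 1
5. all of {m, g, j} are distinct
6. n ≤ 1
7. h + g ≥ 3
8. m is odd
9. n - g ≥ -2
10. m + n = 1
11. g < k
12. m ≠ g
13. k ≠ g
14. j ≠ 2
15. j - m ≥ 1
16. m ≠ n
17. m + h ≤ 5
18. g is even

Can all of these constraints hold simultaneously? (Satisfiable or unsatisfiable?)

Try m = 1, n = 0, k = 3, j = 3, h = 4, g = 0.
Check constraint 7: h + g = 4; constraint 9: n - g = 0. The remaining constraints are straightforward to verify.

Satisfiable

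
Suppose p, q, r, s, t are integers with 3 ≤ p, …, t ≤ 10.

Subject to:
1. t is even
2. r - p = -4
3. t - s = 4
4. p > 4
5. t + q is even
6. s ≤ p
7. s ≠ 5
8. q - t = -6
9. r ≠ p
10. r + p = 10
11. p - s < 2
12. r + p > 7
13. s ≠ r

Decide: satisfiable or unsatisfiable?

Satisfiable

Try p = 7, q = 4, r = 3, s = 6, t = 10.
Check constraint 2: r - p = -4; constraint 3: t - s = 4; constraint 8: q - t = -6. The remaining constraints are straightforward to verify.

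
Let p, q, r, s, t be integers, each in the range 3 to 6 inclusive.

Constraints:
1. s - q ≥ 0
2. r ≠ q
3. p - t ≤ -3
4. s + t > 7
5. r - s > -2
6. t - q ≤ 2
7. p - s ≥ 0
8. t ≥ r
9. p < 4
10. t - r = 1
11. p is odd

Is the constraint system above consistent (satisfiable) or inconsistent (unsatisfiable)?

Constraints 1, 3, 6, and 7 give p − s ≥ 0, s − q ≥ 0, q − t ≥ -2, t − p ≥ 3.
Adding all 4 inequalities: the left sides telescope to 0, and the right sides sum to 0 + 0 + (-2) + 3 = 1. So 0 ≥ 1, which is false.

Unsatisfiable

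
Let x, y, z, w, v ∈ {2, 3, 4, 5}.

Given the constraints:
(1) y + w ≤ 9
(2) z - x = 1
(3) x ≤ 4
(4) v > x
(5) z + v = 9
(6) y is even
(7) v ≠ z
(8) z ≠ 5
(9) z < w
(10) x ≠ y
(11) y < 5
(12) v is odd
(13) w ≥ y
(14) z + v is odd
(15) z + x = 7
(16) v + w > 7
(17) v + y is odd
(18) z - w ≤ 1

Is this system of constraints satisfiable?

Take x = 3, y = 4, z = 4, w = 5, v = 5. Then constraint 1: y + w = 9; constraint 2: z - x = 1; constraint 5: z + v = 9, and every other listed constraint is also met.

Satisfiable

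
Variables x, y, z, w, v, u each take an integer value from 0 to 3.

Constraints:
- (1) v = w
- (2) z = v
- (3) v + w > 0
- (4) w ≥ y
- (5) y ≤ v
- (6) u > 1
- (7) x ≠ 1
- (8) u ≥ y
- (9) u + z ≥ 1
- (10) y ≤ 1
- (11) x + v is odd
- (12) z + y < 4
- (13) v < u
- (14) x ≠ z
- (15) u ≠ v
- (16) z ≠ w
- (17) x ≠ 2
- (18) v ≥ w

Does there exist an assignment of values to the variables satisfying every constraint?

Unsatisfiable

From constraints 1 and 2, z = v = w, so z = w. But constraint 16 says z ≠ w. Contradiction.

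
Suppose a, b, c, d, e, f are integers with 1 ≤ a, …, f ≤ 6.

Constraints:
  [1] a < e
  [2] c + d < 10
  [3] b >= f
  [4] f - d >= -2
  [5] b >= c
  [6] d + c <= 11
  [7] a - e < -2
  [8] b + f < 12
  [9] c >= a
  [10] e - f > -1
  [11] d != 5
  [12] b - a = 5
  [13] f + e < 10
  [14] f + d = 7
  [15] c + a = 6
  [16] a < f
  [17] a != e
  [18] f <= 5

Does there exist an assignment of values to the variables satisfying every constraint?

Satisfiable

Try a = 1, b = 6, c = 5, d = 3, e = 5, f = 4.
Check constraint 2: c + d = 8; constraint 4: f - d = 1. The remaining constraints are straightforward to verify.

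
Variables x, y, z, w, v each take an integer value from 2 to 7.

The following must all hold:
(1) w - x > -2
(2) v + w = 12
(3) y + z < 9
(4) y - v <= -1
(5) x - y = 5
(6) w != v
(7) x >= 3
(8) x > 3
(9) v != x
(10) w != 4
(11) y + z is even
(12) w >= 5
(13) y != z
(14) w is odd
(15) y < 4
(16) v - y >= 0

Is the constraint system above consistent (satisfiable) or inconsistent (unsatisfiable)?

Take x = 7, y = 2, z = 4, w = 7, v = 5. Then constraint 1: w - x = 0; constraint 2: v + w = 12, and every other listed constraint is also met.

Satisfiable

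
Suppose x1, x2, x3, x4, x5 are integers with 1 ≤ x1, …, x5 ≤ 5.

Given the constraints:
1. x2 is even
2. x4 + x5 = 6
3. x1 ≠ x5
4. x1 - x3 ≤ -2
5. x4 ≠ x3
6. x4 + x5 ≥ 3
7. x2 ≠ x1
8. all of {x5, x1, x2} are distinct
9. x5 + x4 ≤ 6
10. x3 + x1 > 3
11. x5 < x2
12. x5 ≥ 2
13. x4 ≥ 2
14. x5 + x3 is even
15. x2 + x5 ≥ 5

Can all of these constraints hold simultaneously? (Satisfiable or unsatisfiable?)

The assignment x1 = 1, x2 = 4, x3 = 5, x4 = 3, x5 = 3 works:
  constraint 2 holds since x4 + x5 = 6.
  constraint 4 holds since x1 - x3 = -4.
The rest check out directly.

Satisfiable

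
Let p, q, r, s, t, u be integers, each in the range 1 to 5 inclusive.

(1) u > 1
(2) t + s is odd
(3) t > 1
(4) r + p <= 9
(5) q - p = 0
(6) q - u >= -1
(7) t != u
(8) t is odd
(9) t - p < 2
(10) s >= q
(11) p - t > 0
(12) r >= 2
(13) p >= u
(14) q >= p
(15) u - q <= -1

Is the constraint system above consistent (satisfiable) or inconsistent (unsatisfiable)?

One satisfying assignment is p = 4, q = 4, r = 2, s = 4, t = 3, u = 2.
For the less obvious constraints — constraint 4: r + p = 6; constraint 5: q - p = 0; constraint 6: q - u = 2 — and the others hold by inspection.

Satisfiable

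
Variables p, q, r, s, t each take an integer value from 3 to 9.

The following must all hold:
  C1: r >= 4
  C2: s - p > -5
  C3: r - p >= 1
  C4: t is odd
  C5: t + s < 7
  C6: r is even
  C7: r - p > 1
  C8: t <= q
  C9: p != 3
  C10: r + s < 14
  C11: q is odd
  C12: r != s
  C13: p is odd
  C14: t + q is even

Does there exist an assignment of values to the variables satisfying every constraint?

Satisfiable

Try p = 5, q = 3, r = 8, s = 3, t = 3.
Check constraint 2: s - p = -2; constraint 3: r - p = 3. The remaining constraints are straightforward to verify.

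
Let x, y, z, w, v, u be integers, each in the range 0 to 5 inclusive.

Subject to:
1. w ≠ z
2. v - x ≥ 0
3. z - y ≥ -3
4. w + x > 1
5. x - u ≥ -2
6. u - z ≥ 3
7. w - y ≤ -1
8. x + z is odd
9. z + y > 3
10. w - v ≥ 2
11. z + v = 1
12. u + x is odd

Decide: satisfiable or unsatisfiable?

Unsatisfiable

Constraints 2, 3, 5, 6, 7, and 10 give y − w ≥ 1, w − v ≥ 2, v − x ≥ 0, x − u ≥ -2, u − z ≥ 3, z − y ≥ -3.
Adding all 6 inequalities: the left sides telescope to 0, and the right sides sum to 1 + 2 + 0 + (-2) + 3 + (-3) = 1. So 0 ≥ 1, which is false.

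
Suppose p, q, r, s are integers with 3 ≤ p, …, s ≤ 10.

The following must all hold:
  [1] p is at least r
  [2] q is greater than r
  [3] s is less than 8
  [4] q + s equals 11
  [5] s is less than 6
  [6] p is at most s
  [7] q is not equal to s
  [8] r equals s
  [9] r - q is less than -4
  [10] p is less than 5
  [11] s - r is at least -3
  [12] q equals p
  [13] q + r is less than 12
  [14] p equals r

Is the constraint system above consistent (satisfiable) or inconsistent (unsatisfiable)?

Unsatisfiable

From constraints 8, 12, and 14, q = p = r = s, so q = s. But constraint 7 says q ≠ s. Contradiction.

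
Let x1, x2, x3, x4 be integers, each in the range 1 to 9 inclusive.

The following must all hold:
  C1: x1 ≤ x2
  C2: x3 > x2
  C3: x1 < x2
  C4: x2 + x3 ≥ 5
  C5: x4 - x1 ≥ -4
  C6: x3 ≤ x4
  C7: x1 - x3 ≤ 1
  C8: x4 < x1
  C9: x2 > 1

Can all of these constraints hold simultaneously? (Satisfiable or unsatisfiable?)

Unsatisfiable

Constraints 2, 3, 6, and 8 give x1 < x2, x2 < x3, x3 ≤ x4, x4 < x1. Chaining: x1 < x2 < x3 ≤ x4 < x1, which forces x1 < x1 — impossible.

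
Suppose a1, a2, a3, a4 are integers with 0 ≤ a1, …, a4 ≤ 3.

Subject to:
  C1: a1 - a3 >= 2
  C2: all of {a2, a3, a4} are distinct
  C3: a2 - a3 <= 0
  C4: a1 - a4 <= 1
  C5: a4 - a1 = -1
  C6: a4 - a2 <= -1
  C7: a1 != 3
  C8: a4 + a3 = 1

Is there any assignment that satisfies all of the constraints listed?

Constraints 1, 3, 4, and 6 give a1 − a3 ≥ 2, a3 − a2 ≥ 0, a2 − a4 ≥ 1, a4 − a1 ≥ -1.
Adding all 4 inequalities: the left sides telescope to 0, and the right sides sum to 2 + 0 + 1 + (-1) = 2. So 0 ≥ 2, which is false.

Unsatisfiable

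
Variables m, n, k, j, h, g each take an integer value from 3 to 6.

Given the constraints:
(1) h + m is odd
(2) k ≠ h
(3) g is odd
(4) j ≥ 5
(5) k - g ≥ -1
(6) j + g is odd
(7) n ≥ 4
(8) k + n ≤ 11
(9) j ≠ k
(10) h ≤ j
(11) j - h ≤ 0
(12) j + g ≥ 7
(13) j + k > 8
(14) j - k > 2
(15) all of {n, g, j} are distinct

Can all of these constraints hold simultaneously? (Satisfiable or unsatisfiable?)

Take m = 3, n = 5, k = 3, j = 6, h = 6, g = 3. Then constraint 5: k - g = 0; constraint 8: k + n = 8; constraint 11: j - h = 0, and every other listed constraint is also met.

Satisfiable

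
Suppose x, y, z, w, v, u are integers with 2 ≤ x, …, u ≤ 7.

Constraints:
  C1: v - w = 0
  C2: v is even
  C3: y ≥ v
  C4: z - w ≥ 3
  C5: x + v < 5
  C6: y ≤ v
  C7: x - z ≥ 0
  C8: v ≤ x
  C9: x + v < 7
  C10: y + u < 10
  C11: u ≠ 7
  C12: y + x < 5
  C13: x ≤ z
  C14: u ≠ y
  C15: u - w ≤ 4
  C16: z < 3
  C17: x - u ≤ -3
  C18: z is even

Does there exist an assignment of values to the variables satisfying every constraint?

Unsatisfiable

Constraints 4, 7, 15, and 17 give x − z ≥ 0, z − w ≥ 3, w − u ≥ -4, u − x ≥ 3.
Adding all 4 inequalities: the left sides telescope to 0, and the right sides sum to 0 + 3 + (-4) + 3 = 2. So 0 ≥ 2, which is false.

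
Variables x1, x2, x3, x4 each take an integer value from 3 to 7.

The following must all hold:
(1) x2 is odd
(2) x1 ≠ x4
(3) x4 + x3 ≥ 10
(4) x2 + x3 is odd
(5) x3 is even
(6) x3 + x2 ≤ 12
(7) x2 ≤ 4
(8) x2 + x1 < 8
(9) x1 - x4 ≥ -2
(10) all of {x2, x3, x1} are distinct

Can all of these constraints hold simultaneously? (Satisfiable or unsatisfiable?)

Setting (x1, x2, x3, x4) = (4, 3, 6, 6) satisfies everything: constraint 3: x4 + x3 = 12; constraint 6: x3 + x2 = 9, and the others follow.

Satisfiable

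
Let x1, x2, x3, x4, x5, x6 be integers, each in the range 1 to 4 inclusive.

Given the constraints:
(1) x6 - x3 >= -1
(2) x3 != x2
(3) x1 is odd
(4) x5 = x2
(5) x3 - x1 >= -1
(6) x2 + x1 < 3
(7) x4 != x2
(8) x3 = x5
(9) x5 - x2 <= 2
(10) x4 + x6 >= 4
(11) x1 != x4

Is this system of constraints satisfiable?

Unsatisfiable

From constraints 4 and 8, x3 = x5 = x2, so x3 = x2. But constraint 2 says x3 ≠ x2. Contradiction.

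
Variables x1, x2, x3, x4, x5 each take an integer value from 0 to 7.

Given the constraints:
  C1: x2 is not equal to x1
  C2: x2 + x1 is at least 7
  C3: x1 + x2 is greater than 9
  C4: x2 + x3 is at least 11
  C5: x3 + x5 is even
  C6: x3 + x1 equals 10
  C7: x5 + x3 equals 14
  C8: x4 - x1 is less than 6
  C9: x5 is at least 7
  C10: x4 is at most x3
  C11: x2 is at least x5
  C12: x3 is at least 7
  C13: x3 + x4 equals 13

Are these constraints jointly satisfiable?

Satisfiable

The assignment x1 = 3, x2 = 7, x3 = 7, x4 = 6, x5 = 7 works:
  constraint 2 holds since x2 + x1 = 10.
  constraint 3 holds since x1 + x2 = 10.
The rest check out directly.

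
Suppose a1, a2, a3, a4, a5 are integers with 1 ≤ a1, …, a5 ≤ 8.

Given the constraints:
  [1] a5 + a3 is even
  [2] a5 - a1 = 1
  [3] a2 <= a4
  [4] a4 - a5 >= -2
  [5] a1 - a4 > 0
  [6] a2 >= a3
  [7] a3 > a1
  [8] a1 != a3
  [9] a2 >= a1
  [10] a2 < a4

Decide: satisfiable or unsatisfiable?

Unsatisfiable

Constraints 5, 6, 7, and 10 give a4 < a1, a1 < a3, a3 ≤ a2, a2 < a4. Chaining: a4 < a1 < a3 ≤ a2 < a4, which forces a4 < a4 — impossible.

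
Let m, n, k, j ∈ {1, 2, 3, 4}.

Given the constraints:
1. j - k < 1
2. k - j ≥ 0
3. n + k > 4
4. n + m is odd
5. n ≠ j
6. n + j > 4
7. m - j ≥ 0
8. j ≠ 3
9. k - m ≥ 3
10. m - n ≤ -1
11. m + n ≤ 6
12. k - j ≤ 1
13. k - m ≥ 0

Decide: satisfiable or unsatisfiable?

Constraints 7, 9, and 12 give m − j ≥ 0, j − k ≥ -1, k − m ≥ 3.
Adding all 3 inequalities: the left sides telescope to 0, and the right sides sum to 0 + (-1) + 3 = 2. So 0 ≥ 2, which is false.

Unsatisfiable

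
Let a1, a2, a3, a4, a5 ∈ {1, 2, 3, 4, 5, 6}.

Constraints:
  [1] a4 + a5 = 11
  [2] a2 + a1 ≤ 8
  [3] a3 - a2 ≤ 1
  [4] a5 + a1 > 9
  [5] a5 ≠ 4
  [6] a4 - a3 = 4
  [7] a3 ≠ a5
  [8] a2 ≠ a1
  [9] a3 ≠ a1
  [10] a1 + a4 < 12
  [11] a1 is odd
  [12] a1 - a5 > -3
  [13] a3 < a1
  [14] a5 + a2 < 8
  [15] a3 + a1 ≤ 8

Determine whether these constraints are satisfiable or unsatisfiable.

Satisfiable

Take a1 = 5, a2 = 1, a3 = 1, a4 = 5, a5 = 6. Then constraint 1: a4 + a5 = 11; constraint 2: a2 + a1 = 6, and every other listed constraint is also met.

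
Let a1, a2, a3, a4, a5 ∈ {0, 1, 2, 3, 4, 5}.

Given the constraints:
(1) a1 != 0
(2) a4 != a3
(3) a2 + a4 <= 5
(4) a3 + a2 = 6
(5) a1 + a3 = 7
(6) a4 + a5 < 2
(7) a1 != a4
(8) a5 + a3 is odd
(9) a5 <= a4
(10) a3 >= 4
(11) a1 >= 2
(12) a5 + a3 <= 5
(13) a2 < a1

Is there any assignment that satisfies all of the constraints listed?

Satisfiable

One satisfying assignment is a1 = 2, a2 = 1, a3 = 5, a4 = 1, a5 = 0.
For the less obvious constraints — constraint 3: a2 + a4 = 2; constraint 4: a3 + a2 = 6 — and the others hold by inspection.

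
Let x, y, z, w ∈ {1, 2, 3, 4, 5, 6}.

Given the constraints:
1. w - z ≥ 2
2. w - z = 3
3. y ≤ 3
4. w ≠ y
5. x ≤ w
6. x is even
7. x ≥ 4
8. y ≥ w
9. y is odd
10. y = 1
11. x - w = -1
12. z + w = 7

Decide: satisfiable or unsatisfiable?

From constraints 5 and 7: w ≥ x and x ≥ 4, so w ≥ 4. From constraints 3 and 8: w ≤ y and y ≤ 3, so w ≤ 3. But 3 < 4, so no value of w works.

Unsatisfiable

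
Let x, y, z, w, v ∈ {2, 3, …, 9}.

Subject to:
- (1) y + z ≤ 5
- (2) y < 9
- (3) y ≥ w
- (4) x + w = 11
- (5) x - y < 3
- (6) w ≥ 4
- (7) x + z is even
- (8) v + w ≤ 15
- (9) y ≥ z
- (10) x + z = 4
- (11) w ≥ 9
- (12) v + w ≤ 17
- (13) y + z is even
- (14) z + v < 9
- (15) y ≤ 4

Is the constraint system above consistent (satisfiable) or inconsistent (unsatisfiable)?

Unsatisfiable

From constraints 3 and 11: y ≥ w and w ≥ 9, so y ≥ 9. From constraint 15: y ≤ 4. But 4 < 9, so no value of y works.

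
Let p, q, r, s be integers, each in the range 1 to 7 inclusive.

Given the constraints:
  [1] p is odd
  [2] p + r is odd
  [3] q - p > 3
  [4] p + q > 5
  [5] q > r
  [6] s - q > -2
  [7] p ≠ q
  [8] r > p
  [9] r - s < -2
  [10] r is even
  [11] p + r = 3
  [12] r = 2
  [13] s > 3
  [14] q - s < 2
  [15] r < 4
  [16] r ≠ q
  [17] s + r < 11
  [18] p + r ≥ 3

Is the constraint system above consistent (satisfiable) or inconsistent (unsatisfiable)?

Satisfiable

Setting (p, q, r, s) = (1, 6, 2, 6) satisfies everything: constraint 3: q - p = 5; constraint 4: p + q = 7, and the others follow.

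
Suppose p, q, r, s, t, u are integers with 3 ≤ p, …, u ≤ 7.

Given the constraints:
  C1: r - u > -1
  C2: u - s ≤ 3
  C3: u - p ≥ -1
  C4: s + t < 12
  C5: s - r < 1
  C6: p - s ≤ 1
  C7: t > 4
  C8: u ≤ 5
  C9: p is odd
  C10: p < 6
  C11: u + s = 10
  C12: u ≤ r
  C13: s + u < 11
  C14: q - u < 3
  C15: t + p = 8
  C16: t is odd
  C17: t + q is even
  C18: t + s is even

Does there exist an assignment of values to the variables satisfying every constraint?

The assignment p = 3, q = 5, r = 7, s = 5, t = 5, u = 5 works:
  constraint 1 holds since r - u = 2.
  constraint 2 holds since u - s = 0.
The rest check out directly.

Satisfiable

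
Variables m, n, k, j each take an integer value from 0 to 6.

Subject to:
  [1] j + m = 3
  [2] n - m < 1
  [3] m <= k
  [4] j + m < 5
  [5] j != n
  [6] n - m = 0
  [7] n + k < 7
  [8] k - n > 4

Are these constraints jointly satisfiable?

Try m = 0, n = 0, k = 6, j = 3.
Check constraint 1: j + m = 3; constraint 2: n - m = 0. The remaining constraints are straightforward to verify.

Satisfiable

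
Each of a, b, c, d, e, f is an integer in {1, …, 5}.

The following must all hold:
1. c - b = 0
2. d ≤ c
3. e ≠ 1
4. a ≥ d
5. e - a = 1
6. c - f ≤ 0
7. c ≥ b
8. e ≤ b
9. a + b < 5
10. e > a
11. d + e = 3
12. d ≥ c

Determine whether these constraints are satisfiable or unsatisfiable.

Constraints 4, 7, 8, 10, and 12 give a < e, e ≤ b, b ≤ c, c ≤ d, d ≤ a. Chaining: a < e ≤ b ≤ c ≤ d ≤ a, which forces a < a — impossible.

Unsatisfiable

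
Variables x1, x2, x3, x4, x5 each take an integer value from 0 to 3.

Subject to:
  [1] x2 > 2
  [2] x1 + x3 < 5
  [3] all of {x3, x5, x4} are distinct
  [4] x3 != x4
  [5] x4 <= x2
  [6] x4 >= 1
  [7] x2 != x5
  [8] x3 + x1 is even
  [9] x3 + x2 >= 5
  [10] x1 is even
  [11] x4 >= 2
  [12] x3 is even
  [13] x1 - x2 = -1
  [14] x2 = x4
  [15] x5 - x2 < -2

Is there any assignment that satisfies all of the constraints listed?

One satisfying assignment is x1 = 2, x2 = 3, x3 = 2, x4 = 3, x5 = 0.
For the less obvious constraints — constraint 2: x1 + x3 = 4; constraint 9: x3 + x2 = 5 — and the others hold by inspection.

Satisfiable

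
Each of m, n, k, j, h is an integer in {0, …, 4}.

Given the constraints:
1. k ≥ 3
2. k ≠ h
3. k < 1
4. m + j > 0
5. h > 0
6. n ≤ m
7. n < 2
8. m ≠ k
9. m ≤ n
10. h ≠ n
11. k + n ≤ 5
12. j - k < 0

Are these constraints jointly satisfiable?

From constraint 1: k ≥ 3. From constraint 3: k ≤ 0. But 0 < 3, so no value of k works.

Unsatisfiable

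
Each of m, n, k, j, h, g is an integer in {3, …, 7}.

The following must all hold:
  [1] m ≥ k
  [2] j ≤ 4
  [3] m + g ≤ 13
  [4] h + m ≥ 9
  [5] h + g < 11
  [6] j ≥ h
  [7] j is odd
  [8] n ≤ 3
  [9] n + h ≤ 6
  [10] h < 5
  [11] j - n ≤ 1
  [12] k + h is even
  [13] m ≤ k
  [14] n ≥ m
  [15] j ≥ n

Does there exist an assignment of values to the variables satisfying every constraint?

Unsatisfiable

From constraints 2 and 6: h ≤ j ≤ 4. From constraints 8 and 14: m ≤ n ≤ 3. Hence h + m ≤ 7. But constraint 4 requires h + m ≥ 9, and 9 > 7. Contradiction.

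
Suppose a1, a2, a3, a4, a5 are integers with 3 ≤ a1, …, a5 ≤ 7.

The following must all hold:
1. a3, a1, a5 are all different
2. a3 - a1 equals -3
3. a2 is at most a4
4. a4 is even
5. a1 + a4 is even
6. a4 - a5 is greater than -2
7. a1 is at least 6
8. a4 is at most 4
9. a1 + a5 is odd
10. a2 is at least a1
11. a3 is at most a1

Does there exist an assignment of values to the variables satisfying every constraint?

Unsatisfiable

From constraints 7 and 10: a2 ≥ a1 and a1 ≥ 6, so a2 ≥ 6. From constraints 3 and 8: a2 ≤ a4 and a4 ≤ 4, so a2 ≤ 4. But 4 < 6, so no value of a2 works.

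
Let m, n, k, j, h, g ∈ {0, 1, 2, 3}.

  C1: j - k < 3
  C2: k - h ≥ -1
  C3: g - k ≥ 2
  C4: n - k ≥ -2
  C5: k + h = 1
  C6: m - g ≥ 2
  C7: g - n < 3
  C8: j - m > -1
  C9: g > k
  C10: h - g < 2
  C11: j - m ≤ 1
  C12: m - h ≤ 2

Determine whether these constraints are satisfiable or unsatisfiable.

Unsatisfiable

Constraints 2, 3, 6, and 12 give k − h ≥ -1, h − m ≥ -2, m − g ≥ 2, g − k ≥ 2.
Adding all 4 inequalities: the left sides telescope to 0, and the right sides sum to (-1) + (-2) + 2 + 2 = 1. So 0 ≥ 1, which is false.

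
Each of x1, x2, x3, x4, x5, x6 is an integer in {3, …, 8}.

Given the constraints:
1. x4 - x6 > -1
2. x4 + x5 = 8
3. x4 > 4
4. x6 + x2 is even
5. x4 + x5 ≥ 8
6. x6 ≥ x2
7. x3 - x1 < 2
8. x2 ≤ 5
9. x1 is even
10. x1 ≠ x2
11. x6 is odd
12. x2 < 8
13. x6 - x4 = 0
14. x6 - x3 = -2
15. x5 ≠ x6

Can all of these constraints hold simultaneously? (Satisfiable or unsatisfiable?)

Satisfiable

One satisfying assignment is x1 = 6, x2 = 3, x3 = 7, x4 = 5, x5 = 3, x6 = 5.
For the less obvious constraints — constraint 1: x4 - x6 = 0; constraint 2: x4 + x5 = 8; constraint 5: x4 + x5 = 8 — and the others hold by inspection.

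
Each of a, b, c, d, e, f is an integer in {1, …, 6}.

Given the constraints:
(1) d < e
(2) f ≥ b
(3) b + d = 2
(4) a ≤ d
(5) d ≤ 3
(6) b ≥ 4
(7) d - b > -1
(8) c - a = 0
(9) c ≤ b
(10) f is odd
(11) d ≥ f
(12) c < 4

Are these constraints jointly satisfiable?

Unsatisfiable

From constraints 2 and 6: f ≥ b and b ≥ 4, so f ≥ 4. From constraints 5 and 11: f ≤ d and d ≤ 3, so f ≤ 3. But 3 < 4, so no value of f works.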